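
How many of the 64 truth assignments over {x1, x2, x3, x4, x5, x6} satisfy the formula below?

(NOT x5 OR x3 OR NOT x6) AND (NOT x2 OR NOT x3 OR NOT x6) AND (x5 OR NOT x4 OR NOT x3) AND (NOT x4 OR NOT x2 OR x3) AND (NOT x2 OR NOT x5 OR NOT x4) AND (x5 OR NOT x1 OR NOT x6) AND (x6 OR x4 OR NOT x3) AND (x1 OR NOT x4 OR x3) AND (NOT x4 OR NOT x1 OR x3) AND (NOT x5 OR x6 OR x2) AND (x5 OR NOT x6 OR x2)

11

There are 2^6 = 64 truth assignments over (x1, x2, x3, x4, x5, x6).
Split on x5. With x5 = true, the clauses containing x5 are satisfied and NOT x5 drops from the rest; 6 of the 2^5 = 32 assignments to the other variables satisfy what remains.
With x5 = false, by the same count on the reduced clause set, 5 assignments work.
(One model: x1=F, x2=F, x3=F, x4=F, x5=F, x6=F.)
Total: 6 + 5 = 11.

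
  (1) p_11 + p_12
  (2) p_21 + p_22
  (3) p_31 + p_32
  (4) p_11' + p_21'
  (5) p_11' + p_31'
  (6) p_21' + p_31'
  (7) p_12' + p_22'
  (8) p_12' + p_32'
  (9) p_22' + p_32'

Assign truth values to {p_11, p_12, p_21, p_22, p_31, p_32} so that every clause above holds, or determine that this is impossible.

UNSATISFIABLE

Case p_11 = 1:
Unit clause (p_21') forces p_21 = 0.
Unit clause (p_22) forces p_22 = 1.
Unit clause (p_31') forces p_31 = 0.
Unit clause (p_32) forces p_32 = 1.
But (p_32') is also a unit clause — contradiction.
That branch fails; take p_11 = 0 instead.
Unit clause (p_12) forces p_12 = 1.
Unit clause (p_22') forces p_22 = 0.
Unit clause (p_21) forces p_21 = 1.
Unit clause (p_31') forces p_31 = 0.
Unit clause (p_32) forces p_32 = 1.
But (p_32') is also a unit clause — contradiction.
Both values of p_11 lead to a conflict.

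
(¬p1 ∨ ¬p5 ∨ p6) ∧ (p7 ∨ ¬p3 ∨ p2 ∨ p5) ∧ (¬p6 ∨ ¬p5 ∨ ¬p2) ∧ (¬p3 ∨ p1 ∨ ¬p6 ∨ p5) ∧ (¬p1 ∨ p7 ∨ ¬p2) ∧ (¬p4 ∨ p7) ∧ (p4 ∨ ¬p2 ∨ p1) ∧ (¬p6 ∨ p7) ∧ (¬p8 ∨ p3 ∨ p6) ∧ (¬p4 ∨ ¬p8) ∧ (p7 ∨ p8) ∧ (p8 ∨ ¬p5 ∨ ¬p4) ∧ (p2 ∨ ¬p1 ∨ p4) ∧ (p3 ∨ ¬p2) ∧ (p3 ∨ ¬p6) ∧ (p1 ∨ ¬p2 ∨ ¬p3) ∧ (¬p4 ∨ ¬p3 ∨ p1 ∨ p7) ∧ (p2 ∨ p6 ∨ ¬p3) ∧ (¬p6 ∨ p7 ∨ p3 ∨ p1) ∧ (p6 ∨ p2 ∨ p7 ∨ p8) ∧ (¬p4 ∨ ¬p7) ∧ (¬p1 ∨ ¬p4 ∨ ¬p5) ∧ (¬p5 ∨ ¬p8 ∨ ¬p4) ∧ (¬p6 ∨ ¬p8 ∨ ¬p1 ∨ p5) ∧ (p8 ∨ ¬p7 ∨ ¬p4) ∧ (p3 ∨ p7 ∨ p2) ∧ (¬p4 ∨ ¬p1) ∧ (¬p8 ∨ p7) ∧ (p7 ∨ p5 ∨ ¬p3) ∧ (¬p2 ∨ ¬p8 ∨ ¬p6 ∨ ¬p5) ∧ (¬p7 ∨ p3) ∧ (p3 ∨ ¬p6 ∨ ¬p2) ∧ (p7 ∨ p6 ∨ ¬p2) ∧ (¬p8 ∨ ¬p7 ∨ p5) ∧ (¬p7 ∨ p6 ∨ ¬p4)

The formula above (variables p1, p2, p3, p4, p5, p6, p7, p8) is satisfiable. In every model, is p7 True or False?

True

Suppose p7 = False.
The clause (¬p4) is unit, so p4 = False.
The clause (¬p6) is unit, so p6 = False.
The clause (p8) is unit, so p8 = True.
That conflicts with the unit clause (¬p8).
So every satisfying assignment has p7 = True.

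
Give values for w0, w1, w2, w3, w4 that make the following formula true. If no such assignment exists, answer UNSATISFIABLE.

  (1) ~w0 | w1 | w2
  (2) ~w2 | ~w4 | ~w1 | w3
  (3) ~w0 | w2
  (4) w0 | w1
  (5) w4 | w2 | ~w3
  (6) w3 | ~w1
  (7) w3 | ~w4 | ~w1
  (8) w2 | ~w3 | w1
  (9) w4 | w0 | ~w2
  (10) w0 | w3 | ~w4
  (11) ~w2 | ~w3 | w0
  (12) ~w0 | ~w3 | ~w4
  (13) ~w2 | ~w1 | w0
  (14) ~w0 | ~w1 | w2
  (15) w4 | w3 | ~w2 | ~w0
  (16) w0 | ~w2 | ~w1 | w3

w0 ↦ 1, w1 ↦ 0, w2 ↦ 1, w3 ↦ 1, w4 ↦ 0

Suppose w0 = 1.
From the singleton clause (w2), w2 = 1.
Suppose w3 = 1.
From the singleton clause (~w4), w4 = 0.
Every clause is now satisfied; w1 is unconstrained.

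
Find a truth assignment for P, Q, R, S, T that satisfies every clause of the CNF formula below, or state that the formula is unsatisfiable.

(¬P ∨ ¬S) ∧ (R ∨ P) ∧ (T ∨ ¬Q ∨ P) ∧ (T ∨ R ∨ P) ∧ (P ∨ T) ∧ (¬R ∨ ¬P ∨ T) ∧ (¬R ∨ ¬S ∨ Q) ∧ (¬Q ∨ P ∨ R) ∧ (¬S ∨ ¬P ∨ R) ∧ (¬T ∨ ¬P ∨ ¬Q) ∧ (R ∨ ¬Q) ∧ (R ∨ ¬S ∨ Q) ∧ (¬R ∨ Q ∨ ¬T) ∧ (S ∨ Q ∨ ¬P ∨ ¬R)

Suppose P = True.
The clause (¬S) is unit, so S = False.
Suppose R = False.
The clause (¬Q) is unit, so Q = False.
Every clause is now satisfied; T is unconstrained.

P: True, Q: False, R: False, S: False, T: False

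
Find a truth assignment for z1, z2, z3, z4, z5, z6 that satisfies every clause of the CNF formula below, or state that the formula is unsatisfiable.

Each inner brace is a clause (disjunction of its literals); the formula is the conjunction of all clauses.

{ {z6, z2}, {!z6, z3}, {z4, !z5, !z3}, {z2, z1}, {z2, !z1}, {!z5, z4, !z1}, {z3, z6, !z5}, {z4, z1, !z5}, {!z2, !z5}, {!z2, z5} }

UNSATISFIABLE

Branch on z6: set z6 = true.
The clause (z3) is unit, so z3 = true.
Branch on z4: set z4 = true.
Branch on z2: set z2 = true.
The clause (!z5) is unit, so z5 = false.
But (z5) is also a unit clause — contradiction.
That branch fails; take z2 = false instead.
The clause (z1) is unit, so z1 = true.
But (!z1) is also a unit clause — contradiction.
Neither z2 = true nor z2 = false works.
That branch fails; take z4 = false instead.
The clause (!z5) is unit, so z5 = false.
The clause (!z2) is unit, so z2 = false.
The clause (z1) is unit, so z1 = true.
But (!z1) is also a unit clause — contradiction.
Neither z4 = true nor z4 = false works.
That branch fails; take z6 = false instead.
The clause (z2) is unit, so z2 = true.
The clause (!z5) is unit, so z5 = false.
But (z5) is also a unit clause — contradiction.
Neither z6 = true nor z6 = false works.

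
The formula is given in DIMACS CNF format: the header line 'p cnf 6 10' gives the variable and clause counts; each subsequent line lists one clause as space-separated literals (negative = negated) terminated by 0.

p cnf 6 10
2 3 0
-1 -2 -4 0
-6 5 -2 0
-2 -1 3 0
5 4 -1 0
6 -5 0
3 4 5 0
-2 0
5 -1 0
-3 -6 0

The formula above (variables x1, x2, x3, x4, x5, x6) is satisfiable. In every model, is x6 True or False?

Suppose x6 = True.
From the singleton clause (¬x2), x2 = False.
From the singleton clause (x3), x3 = True.
Now (¬x3) is unsatisfied and unit — conflict.
So every satisfying assignment has x6 = False.

False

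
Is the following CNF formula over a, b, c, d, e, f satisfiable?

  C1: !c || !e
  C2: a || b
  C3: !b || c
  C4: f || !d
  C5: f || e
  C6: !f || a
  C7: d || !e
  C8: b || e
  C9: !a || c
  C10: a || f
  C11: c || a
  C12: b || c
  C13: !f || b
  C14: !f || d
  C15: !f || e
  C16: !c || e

Case c = false:
Unit clause (!b) forces b = false.
That conflicts with the unit clause (b).
Backtrack on c: now try c = true.
Unit clause (!e) forces e = false.
That conflicts with the unit clause (e).
Both values of c lead to a conflict.
No assignment satisfies every clause.

Unsatisfiable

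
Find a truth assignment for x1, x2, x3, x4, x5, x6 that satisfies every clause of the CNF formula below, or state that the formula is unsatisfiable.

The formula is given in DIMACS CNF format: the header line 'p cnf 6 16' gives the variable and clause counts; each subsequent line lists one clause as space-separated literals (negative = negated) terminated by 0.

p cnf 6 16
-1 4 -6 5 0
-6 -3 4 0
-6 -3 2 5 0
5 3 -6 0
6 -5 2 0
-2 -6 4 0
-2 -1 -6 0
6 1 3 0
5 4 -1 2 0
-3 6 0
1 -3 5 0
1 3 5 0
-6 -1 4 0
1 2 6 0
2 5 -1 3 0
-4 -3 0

x1=True, x2=True, x3=False, x4=False, x5=False, x6=False

Suppose x3 = False.
Suppose x5 = False.
From the singleton clause (¬x6), x6 = False.
From the singleton clause (x1), x1 = True.
From the singleton clause (x2), x2 = True.
Every clause is now satisfied; x4 is unconstrained.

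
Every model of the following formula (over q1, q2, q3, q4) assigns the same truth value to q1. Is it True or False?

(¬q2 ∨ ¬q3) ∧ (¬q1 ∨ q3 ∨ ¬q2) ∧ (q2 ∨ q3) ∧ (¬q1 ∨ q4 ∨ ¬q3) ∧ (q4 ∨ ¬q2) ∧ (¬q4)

False

Suppose q1 = True.
From the singleton clause (¬q4), q4 = False.
From the singleton clause (¬q3), q3 = False.
From the singleton clause (¬q2), q2 = False.
But (q2) is also a unit clause — contradiction.
So every satisfying assignment has q1 = False.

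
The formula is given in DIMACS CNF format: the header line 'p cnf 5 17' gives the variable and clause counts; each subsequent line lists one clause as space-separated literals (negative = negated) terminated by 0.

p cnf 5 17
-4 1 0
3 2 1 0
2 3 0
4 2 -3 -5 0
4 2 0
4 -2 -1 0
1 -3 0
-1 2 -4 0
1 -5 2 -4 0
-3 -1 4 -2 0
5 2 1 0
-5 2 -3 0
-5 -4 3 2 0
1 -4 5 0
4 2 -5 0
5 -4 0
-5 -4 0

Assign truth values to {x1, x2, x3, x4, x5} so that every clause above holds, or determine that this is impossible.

Case x4 = False:
From the singleton clause (x2), x2 = True.
From the singleton clause (¬x1), x1 = False.
From the singleton clause (¬x3), x3 = False.
No clause remains; x5 is free.

x1: False,  x2: True,  x3: False,  x4: False,  x5: True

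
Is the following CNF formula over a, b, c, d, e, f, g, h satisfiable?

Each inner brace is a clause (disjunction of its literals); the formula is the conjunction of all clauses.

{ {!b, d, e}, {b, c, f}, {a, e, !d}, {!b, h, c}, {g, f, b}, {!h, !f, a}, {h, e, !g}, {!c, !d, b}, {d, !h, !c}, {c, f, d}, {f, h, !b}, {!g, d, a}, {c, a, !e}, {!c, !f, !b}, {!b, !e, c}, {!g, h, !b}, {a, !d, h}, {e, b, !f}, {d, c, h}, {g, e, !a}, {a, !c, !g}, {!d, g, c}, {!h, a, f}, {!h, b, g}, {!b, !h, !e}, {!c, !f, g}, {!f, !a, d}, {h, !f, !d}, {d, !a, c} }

Satisfiable

Branch on b: set b = false.
Branch on c: set c = true.
Unit clause (!d) forces d = false.
Unit clause (!h) forces h = false.
Branch on g: set g = true.
Unit clause (e) forces e = true.
Unit clause (a) forces a = true.
Unit clause (!f) forces f = false.
Every clause now holds.
A satisfying assignment: a: true, b: false, c: true, d: false, e: true, f: false, g: true, h: false.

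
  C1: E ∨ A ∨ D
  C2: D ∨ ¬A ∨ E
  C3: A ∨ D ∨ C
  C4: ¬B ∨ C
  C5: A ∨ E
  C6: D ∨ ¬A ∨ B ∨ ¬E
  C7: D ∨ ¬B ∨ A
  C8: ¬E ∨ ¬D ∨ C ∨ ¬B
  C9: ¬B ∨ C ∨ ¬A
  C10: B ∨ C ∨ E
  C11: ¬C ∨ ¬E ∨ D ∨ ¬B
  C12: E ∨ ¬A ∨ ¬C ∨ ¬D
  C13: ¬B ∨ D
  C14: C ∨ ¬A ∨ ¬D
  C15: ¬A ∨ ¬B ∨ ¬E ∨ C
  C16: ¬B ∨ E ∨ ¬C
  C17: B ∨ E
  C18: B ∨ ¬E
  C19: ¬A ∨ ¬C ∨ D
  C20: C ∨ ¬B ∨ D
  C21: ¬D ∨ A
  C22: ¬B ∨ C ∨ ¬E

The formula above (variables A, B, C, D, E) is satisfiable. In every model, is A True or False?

True

Suppose A = False.
Unit clause (E) forces E = True.
Unit clause (B) forces B = True.
Unit clause (C) forces C = True.
Unit clause (D) forces D = True.
But (¬D) is also a unit clause — contradiction.
So every satisfying assignment has A = True.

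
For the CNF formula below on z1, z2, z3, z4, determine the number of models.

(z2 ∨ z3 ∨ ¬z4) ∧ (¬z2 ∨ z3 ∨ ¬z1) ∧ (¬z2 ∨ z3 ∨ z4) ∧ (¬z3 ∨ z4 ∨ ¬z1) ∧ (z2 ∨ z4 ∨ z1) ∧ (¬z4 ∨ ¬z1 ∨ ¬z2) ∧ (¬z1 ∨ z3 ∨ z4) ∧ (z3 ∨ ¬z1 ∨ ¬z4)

5

There are 2^4 = 16 truth assignments over (z1, z2, z3, z4).
Split on z1. With z1 = True, the clauses containing z1 are satisfied and ¬z1 drops from the rest; 1 of the 2^3 = 8 assignments to the other variables satisfy what remains.
With z1 = False, by the same count on the reduced clause set, 4 assignments work.
(One model: z1=F, z2=F, z3=T, z4=T.)
Total: 1 + 4 = 5.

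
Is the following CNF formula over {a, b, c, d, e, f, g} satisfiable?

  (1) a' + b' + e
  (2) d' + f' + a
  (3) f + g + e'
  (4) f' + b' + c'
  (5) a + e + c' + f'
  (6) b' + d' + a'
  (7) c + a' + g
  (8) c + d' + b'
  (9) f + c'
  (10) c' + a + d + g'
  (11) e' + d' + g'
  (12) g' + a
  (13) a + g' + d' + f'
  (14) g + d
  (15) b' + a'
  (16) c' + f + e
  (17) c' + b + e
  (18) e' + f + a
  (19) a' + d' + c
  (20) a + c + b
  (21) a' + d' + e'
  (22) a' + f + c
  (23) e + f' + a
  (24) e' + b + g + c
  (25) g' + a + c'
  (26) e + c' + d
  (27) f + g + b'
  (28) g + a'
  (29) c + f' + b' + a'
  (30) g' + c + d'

Branch on f: set f = 1.
Branch on d: set d = 0.
Unit clause (g) forces g = 1.
Unit clause (a) forces a = 1.
Unit clause (b') forces b = 0.
Branch on c: set c = 0.
No clause remains; e is free.
A satisfying assignment: a ↦ 1, b ↦ 0, c ↦ 0, d ↦ 0, e ↦ 1, f ↦ 1, g ↦ 1.

Yes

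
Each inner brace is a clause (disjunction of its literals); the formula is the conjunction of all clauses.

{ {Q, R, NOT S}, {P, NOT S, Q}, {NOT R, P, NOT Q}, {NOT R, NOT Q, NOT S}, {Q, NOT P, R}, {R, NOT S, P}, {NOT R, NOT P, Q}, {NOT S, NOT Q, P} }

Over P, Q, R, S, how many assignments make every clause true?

There are 2^4 = 16 truth assignments over (P, Q, R, S).
Check each against the 8 clauses (columns in the order P, Q, R, S):
  F F F F  ✓ satisfies all
  F F F T  ✗ fails (Q OR R OR NOT S)
  F F T F  ✓ satisfies all
  F F T T  ✗ fails (P OR NOT S OR Q)
  F T F F  ✓ satisfies all
  F T F T  ✗ fails (R OR NOT S OR P)
  F T T F  ✗ fails (NOT R OR P OR NOT Q)
  F T T T  ✗ fails (NOT R OR P OR NOT Q)
  T F F F  ✗ fails (Q OR NOT P OR R)
  T F F T  ✗ fails (Q OR R OR NOT S)
  T F T F  ✗ fails (NOT R OR NOT P OR Q)
  T F T T  ✗ fails (NOT R OR NOT P OR Q)
  T T F F  ✓ satisfies all
  T T F T  ✓ satisfies all
  T T T F  ✓ satisfies all
  T T T T  ✗ fails (NOT R OR NOT Q OR NOT S)
6 of the 16 rows are models.

6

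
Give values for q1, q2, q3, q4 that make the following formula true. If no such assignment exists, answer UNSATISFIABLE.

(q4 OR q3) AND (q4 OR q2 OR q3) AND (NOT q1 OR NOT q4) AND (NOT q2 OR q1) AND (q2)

q1=true,  q2=true,  q3=true,  q4=false

From the singleton clause (q2), q2 = true.
From the singleton clause (q1), q1 = true.
From the singleton clause (NOT q4), q4 = false.
From the singleton clause (q3), q3 = true.
All clauses are satisfied.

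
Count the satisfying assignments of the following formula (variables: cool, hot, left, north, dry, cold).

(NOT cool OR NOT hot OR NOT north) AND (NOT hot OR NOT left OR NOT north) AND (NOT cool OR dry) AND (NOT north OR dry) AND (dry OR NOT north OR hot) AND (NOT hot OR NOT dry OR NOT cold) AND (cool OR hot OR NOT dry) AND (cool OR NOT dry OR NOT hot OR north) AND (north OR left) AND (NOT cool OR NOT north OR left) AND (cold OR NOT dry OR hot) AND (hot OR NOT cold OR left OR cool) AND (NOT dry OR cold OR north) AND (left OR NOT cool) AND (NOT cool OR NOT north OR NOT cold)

6

There are 2^6 = 64 truth assignments over (cool, hot, left, north, dry, cold).
Split on cold. With cold = true, the clauses containing cold are satisfied and NOT cold drops from the rest; 3 of the 2^5 = 32 assignments to the other variables satisfy what remains.
With cold = false, by the same count on the reduced clause set, 3 assignments work.
(One model: cool=F, hot=F, left=T, north=F, dry=F, cold=F.)
Total: 3 + 3 = 6.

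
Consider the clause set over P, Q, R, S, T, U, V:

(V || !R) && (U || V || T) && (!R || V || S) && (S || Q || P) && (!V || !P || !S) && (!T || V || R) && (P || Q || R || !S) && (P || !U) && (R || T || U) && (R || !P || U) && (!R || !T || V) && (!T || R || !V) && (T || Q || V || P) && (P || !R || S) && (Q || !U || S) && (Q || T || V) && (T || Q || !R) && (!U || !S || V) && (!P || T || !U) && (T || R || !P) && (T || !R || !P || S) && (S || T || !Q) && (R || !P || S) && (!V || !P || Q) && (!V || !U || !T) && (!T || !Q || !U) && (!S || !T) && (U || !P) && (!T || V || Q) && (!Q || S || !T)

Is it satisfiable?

Yes

Branch on V: set V = true.
Branch on P: set P = false.
Unit clause (!U) forces U = false.
Branch on S: set S = true.
Unit clause (!T) forces T = false.
Unit clause (R) forces R = true.
Unit clause (Q) forces Q = true.
Every clause now holds.
A satisfying assignment: P ↦ false,  Q ↦ true,  R ↦ true,  S ↦ true,  T ↦ false,  U ↦ false,  V ↦ true.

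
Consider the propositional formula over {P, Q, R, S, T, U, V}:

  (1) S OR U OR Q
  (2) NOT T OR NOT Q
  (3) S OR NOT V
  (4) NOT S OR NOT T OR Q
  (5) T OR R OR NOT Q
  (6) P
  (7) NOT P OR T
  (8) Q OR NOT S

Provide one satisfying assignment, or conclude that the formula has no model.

The clause (P) is unit, so P = true.
The clause (T) is unit, so T = true.
The clause (NOT Q) is unit, so Q = false.
The clause (NOT S) is unit, so S = false.
The clause (U) is unit, so U = true.
The clause (NOT V) is unit, so V = false.
No clause remains; R is free.

P ↦ true, Q ↦ false, R ↦ false, S ↦ false, T ↦ true, U ↦ true, V ↦ false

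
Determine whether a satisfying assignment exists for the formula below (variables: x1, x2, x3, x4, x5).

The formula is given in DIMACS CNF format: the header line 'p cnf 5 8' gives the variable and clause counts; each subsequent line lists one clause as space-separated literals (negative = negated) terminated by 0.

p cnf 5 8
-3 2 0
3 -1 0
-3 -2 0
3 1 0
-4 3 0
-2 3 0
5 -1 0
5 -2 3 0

Suppose x3 = False.
Unit clause (¬x1) forces x1 = False.
That conflicts with the unit clause (x1).
That branch fails; take x3 = True instead.
Unit clause (x2) forces x2 = True.
That conflicts with the unit clause (¬x2).
Neither x3 = True nor x3 = False works.
No assignment satisfies every clause.

No, unsatisfiable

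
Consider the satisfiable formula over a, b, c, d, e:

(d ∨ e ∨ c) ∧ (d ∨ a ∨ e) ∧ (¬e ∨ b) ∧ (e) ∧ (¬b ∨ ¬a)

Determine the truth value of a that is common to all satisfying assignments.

Suppose a = True.
Unit clause (e) forces e = True.
Unit clause (b) forces b = True.
Now (¬b) is unsatisfied and unit — conflict.
So every satisfying assignment has a = False.

False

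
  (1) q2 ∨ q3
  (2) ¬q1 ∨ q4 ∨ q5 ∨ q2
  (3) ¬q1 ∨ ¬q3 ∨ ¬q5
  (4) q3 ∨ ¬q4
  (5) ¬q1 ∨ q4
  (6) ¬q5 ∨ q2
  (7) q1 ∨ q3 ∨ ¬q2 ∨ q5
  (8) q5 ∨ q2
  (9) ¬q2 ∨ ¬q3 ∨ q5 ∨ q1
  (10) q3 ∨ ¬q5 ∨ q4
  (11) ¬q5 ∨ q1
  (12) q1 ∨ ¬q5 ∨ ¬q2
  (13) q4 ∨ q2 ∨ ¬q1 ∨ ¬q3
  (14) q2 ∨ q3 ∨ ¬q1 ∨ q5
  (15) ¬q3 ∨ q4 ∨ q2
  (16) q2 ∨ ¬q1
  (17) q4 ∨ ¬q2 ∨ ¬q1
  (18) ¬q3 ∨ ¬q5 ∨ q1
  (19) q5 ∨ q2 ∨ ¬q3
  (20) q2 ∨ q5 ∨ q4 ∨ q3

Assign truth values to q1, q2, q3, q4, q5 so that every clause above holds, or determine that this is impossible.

Try q2 = True.
Try q3 = True.
Try q1 = True.
From the singleton clause (¬q5), q5 = False.
From the singleton clause (q4), q4 = True.
All clauses are satisfied.

q1: True,  q2: True,  q3: True,  q4: True,  q5: False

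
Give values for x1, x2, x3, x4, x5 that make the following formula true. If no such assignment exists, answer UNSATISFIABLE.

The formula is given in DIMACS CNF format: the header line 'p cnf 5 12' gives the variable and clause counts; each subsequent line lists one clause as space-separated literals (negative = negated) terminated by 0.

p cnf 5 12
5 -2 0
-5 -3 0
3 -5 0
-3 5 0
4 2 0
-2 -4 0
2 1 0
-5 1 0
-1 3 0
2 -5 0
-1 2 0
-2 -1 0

UNSATISFIABLE

Branch on x5: set x5 = True.
The clause (¬x3) is unit, so x3 = False.
Now (x3) is unsatisfied and unit — conflict.
Backtrack on x5: now try x5 = False.
The clause (¬x2) is unit, so x2 = False.
The clause (¬x3) is unit, so x3 = False.
The clause (x4) is unit, so x4 = True.
The clause (x1) is unit, so x1 = True.
Now (¬x1) is unsatisfied and unit — conflict.
Either choice for x5 ends in contradiction.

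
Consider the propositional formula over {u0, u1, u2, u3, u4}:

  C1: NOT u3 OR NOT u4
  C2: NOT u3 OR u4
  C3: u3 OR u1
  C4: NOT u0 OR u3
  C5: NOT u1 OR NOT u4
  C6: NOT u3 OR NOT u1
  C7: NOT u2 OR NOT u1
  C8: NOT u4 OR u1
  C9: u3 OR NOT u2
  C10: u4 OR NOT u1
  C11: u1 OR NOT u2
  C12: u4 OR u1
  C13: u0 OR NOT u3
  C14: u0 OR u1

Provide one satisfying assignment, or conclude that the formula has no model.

UNSATISFIABLE

Try u3 = false.
The clause (u1) is unit, so u1 = true.
The clause (NOT u0) is unit, so u0 = false.
The clause (NOT u4) is unit, so u4 = false.
Now (u4) is unsatisfied and unit — conflict.
Undo u3 and try u3 = true.
The clause (NOT u4) is unit, so u4 = false.
Now (u4) is unsatisfied and unit — conflict.
Both values of u3 lead to a conflict.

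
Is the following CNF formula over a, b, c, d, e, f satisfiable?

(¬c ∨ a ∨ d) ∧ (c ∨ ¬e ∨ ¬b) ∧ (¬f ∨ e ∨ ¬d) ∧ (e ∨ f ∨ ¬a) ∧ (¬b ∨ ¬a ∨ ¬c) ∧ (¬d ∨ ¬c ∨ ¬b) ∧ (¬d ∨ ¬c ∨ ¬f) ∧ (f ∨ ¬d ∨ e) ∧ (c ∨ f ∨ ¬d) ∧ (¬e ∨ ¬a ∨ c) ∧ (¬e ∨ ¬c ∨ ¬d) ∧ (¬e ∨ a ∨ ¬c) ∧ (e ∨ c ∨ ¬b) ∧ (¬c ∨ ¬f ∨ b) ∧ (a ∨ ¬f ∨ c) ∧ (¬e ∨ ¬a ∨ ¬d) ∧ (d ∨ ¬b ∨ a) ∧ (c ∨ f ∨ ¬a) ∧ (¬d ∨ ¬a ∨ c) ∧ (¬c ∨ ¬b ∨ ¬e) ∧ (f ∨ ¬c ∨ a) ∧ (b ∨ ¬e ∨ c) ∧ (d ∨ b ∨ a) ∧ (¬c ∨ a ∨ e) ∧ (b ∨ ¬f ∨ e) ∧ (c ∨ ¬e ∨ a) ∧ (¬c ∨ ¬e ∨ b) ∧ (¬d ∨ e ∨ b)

Unsatisfiable

Case c = False:
Case e = False:
(¬b) alone gives b = False.
(¬f) alone gives f = False.
(¬a) alone gives a = False.
(¬d) alone gives d = False.
That conflicts with the unit clause (d).
Backtrack on e: now try e = True.
(¬b) alone gives b = False.
That conflicts with the unit clause (b).
Either choice for e ends in contradiction.
Backtrack on c: now try c = True.
Case a = True:
(¬b) alone gives b = False.
(¬f) alone gives f = False.
(e) alone gives e = True.
That conflicts with the unit clause (¬e).
Backtrack on a: now try a = False.
(d) alone gives d = True.
(¬b) alone gives b = False.
(¬f) alone gives f = False.
That conflicts with the unit clause (f).
Either choice for a ends in contradiction.
Either choice for c ends in contradiction.
No assignment satisfies every clause.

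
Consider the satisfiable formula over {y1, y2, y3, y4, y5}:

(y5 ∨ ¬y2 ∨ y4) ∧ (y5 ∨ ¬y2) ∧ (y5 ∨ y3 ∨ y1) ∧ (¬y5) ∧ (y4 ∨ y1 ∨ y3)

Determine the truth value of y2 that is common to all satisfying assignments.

False

Suppose y2 = True.
(y5) alone gives y5 = True.
But (¬y5) is also a unit clause — contradiction.
So every satisfying assignment has y2 = False.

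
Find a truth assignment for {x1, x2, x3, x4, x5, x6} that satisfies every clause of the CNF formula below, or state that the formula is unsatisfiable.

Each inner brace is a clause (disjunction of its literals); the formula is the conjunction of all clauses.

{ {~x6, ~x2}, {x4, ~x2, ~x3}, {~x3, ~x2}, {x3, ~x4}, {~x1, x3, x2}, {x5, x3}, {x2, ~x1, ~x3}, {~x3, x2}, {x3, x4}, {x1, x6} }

UNSATISFIABLE

Branch on x6: set x6 = 0.
Unit clause (x1) forces x1 = 1.
Branch on x3: set x3 = 0.
Unit clause (~x4) forces x4 = 0.
Now (x4) is unsatisfied and unit — conflict.
That branch fails; take x3 = 1 instead.
Unit clause (~x2) forces x2 = 0.
Now (x2) is unsatisfied and unit — conflict.
Either choice for x3 ends in contradiction.
That branch fails; take x6 = 1 instead.
Unit clause (~x2) forces x2 = 0.
Unit clause (~x3) forces x3 = 0.
Unit clause (~x4) forces x4 = 0.
Now (x4) is unsatisfied and unit — conflict.
Either choice for x6 ends in contradiction.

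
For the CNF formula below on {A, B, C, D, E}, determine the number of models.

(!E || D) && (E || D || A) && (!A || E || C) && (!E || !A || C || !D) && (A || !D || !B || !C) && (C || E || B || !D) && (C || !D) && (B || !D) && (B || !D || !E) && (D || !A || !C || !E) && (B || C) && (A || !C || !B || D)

4

There are 2^5 = 32 truth assignments over (A, B, C, D, E).
Split on A. With A = true, the clauses containing A are satisfied and !A drops from the rest; 4 of the 2^4 = 16 assignments to the other variables satisfy what remains.
With A = false, by the same count on the reduced clause set, 0 assignments work.
Total: 4 + 0 = 4.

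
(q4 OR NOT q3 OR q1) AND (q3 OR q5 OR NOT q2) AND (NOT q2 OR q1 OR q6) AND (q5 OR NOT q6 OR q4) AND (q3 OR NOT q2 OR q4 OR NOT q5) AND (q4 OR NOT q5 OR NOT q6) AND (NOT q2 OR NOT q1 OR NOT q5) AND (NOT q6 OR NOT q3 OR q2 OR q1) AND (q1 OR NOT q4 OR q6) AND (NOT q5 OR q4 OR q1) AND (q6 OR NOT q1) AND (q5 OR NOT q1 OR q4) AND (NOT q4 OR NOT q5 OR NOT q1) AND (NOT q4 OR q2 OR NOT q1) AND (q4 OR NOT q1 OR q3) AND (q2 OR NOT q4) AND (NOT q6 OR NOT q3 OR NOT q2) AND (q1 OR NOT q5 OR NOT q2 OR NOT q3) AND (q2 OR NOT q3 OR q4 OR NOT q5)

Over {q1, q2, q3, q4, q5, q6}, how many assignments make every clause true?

There are 2^6 = 64 truth assignments over (q1, q2, q3, q4, q5, q6).
Split on q3. With q3 = true, the clauses containing q3 are satisfied and NOT q3 drops from the rest; 0 of the 2^5 = 32 assignments to the other variables satisfy what remains.
With q3 = false, by the same count on the reduced clause set, 2 assignments work.
(One model: q1=F, q2=F, q3=F, q4=F, q5=F, q6=F.)
Total: 0 + 2 = 2.

2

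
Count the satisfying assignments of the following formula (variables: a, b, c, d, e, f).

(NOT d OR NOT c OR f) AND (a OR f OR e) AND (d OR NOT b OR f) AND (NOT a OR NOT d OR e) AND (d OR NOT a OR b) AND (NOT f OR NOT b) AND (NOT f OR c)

11

There are 2^6 = 64 truth assignments over (a, b, c, d, e, f).
Split on b. With b = true, the clauses containing b are satisfied and NOT b drops from the rest; 2 of the 2^5 = 32 assignments to the other variables satisfy what remains.
With b = false, by the same count on the reduced clause set, 9 assignments work.
(One model: a=F, b=F, c=F, d=F, e=T, f=F.)
Total: 2 + 9 = 11.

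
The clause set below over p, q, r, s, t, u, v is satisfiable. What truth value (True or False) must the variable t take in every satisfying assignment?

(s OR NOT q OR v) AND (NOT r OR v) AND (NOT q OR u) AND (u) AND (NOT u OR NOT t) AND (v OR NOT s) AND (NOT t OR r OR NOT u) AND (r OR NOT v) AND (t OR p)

Suppose t = true.
From the singleton clause (u), u = true.
But (NOT u) is also a unit clause — contradiction.
So every satisfying assignment has t = False.

False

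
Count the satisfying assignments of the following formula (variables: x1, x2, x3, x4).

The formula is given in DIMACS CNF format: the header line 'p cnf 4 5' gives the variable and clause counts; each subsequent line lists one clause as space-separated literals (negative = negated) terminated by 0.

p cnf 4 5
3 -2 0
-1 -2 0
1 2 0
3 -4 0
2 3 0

There are 2^4 = 16 truth assignments over (x1, x2, x3, x4).
Check each against the 5 clauses (columns in the order x1, x2, x3, x4):
  F F F F  ✗ fails (x1 ∨ x2)
  F F F T  ✗ fails (x1 ∨ x2)
  F F T F  ✗ fails (x1 ∨ x2)
  F F T T  ✗ fails (x1 ∨ x2)
  F T F F  ✗ fails (x3 ∨ ¬x2)
  F T F T  ✗ fails (x3 ∨ ¬x2)
  F T T F  ✓ satisfies all
  F T T T  ✓ satisfies all
  T F F F  ✗ fails (x2 ∨ x3)
  T F F T  ✗ fails (x3 ∨ ¬x4)
  T F T F  ✓ satisfies all
  T F T T  ✓ satisfies all
  T T F F  ✗ fails (x3 ∨ ¬x2)
  T T F T  ✗ fails (x3 ∨ ¬x2)
  T T T F  ✗ fails (¬x1 ∨ ¬x2)
  T T T T  ✗ fails (¬x1 ∨ ¬x2)
4 of the 16 rows are models.

4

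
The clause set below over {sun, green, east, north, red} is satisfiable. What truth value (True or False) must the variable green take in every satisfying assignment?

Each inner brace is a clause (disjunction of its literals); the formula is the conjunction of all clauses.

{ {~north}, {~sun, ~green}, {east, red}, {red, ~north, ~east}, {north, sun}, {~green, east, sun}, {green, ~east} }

False

Suppose green = 1.
Unit clause (~north) forces north = 0.
Unit clause (~sun) forces sun = 0.
That conflicts with the unit clause (sun).
So every satisfying assignment has green = False.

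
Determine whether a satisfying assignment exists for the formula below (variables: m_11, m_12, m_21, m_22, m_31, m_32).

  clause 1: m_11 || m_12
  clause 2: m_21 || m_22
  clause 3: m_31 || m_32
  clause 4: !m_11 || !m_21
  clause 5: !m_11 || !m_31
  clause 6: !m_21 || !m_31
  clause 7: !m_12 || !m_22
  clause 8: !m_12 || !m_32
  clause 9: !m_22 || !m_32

Suppose m_11 = true.
From the singleton clause (!m_21), m_21 = false.
From the singleton clause (m_22), m_22 = true.
From the singleton clause (!m_31), m_31 = false.
From the singleton clause (m_32), m_32 = true.
Now (!m_32) is unsatisfied and unit — conflict.
Backtrack on m_11: now try m_11 = false.
From the singleton clause (m_12), m_12 = true.
From the singleton clause (!m_22), m_22 = false.
From the singleton clause (m_21), m_21 = true.
From the singleton clause (!m_31), m_31 = false.
From the singleton clause (m_32), m_32 = true.
Now (!m_32) is unsatisfied and unit — conflict.
Neither m_11 = true nor m_11 = false works.
No assignment satisfies every clause.

No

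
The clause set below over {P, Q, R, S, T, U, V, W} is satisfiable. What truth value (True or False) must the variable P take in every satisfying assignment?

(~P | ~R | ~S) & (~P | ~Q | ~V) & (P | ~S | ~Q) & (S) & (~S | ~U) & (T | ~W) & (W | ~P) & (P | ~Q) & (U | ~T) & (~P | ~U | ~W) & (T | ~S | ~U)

Suppose P = 1.
(S) alone gives S = 1.
(~R) alone gives R = 0.
(~U) alone gives U = 0.
(W) alone gives W = 1.
(T) alone gives T = 1.
That conflicts with the unit clause (~T).
So every satisfying assignment has P = False.

False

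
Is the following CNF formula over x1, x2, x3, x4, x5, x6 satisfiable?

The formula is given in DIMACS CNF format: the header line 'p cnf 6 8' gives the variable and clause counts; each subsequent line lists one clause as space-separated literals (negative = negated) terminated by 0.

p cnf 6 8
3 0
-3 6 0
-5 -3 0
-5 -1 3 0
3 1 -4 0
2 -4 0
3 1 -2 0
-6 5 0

The clause (x3) is unit, so x3 = True.
The clause (x6) is unit, so x6 = True.
The clause (¬x5) is unit, so x5 = False.
Now (x5) is unsatisfied and unit — conflict.
No assignment satisfies every clause.

No, unsatisfiable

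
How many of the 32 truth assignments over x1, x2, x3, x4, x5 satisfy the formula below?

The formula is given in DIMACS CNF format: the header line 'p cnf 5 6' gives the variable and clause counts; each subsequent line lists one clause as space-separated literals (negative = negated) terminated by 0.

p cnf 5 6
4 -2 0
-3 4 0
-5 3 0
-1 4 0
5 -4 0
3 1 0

4

There are 2^5 = 32 truth assignments over (x1, x2, x3, x4, x5).
Split on x1. With x1 = True, the clauses containing x1 are satisfied and ¬x1 drops from the rest; 2 of the 2^4 = 16 assignments to the other variables satisfy what remains.
With x1 = False, by the same count on the reduced clause set, 2 assignments work.
(One model: x1=F, x2=F, x3=T, x4=T, x5=T.)
Total: 2 + 2 = 4.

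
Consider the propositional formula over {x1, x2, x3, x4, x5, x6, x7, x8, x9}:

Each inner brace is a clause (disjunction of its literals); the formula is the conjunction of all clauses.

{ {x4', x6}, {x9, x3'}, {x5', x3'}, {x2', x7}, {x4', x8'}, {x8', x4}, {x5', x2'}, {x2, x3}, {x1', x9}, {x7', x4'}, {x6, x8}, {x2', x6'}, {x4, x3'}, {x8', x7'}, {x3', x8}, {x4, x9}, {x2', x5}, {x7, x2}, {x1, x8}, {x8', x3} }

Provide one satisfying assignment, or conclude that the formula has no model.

UNSATISFIABLE

Try x4 = 0.
Unit clause (x8') forces x8 = 0.
Unit clause (x6) forces x6 = 1.
Unit clause (x2') forces x2 = 0.
Unit clause (x3) forces x3 = 1.
But (x3') is also a unit clause — contradiction.
Backtrack on x4: now try x4 = 1.
Unit clause (x6) forces x6 = 1.
Unit clause (x8') forces x8 = 0.
Unit clause (x7') forces x7 = 0.
Unit clause (x2') forces x2 = 0.
But (x2) is also a unit clause — contradiction.
Both values of x4 lead to a conflict.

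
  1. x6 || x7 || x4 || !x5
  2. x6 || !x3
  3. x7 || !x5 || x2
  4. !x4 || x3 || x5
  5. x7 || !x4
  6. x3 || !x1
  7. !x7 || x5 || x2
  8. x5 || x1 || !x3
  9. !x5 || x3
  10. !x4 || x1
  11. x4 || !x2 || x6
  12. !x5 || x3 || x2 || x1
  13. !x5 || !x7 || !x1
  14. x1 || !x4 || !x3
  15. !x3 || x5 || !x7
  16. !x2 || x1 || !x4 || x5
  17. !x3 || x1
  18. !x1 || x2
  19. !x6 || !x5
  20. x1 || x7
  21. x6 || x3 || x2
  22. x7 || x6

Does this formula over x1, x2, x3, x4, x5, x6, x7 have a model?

Try x6 = true.
(!x5) alone gives x5 = false.
Try x4 = false.
Try x3 = true.
(x1) alone gives x1 = true.
(!x7) alone gives x7 = false.
(x2) alone gives x2 = true.
This assignment satisfies each clause.
A satisfying assignment: x1: true; x2: true; x3: true; x4: false; x5: false; x6: true; x7: false.

Satisfiable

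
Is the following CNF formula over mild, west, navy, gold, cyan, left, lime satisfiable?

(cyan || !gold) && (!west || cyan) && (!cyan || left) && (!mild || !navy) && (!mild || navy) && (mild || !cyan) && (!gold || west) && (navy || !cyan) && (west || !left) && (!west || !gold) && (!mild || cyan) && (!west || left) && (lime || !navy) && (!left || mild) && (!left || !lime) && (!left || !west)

Satisfiable

Try cyan = false.
The clause (!gold) is unit, so gold = false.
The clause (!west) is unit, so west = false.
The clause (!left) is unit, so left = false.
The clause (!mild) is unit, so mild = false.
Try lime = true.
All clauses hold; navy can take either value.
A satisfying assignment: mild=false,  west=false,  navy=true,  gold=false,  cyan=false,  left=false,  lime=true.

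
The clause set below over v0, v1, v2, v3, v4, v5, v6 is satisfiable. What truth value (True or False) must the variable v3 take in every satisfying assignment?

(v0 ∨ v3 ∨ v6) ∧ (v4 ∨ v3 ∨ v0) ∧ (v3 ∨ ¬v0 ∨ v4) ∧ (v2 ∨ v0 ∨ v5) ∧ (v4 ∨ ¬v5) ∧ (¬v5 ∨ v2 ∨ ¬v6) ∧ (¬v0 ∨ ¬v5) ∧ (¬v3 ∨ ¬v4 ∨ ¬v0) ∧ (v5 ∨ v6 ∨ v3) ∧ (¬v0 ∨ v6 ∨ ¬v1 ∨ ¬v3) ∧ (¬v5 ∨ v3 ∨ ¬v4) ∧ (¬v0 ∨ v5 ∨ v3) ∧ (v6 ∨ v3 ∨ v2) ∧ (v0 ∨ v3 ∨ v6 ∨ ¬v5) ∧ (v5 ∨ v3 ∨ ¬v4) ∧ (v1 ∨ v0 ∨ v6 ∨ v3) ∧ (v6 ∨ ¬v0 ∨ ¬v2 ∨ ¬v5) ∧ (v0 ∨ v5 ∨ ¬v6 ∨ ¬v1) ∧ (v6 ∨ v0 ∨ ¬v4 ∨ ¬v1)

True

Suppose v3 = False.
Branch on v0: set v0 = True.
From the singleton clause (v4), v4 = True.
From the singleton clause (¬v5), v5 = False.
Now (v5) is unsatisfied and unit — conflict.
So v0 must be the other value — set v0 = False.
From the singleton clause (v6), v6 = True.
From the singleton clause (v4), v4 = True.
From the singleton clause (¬v5), v5 = False.
Now (v5) is unsatisfied and unit — conflict.
Either choice for v0 ends in contradiction.
So every satisfying assignment has v3 = True.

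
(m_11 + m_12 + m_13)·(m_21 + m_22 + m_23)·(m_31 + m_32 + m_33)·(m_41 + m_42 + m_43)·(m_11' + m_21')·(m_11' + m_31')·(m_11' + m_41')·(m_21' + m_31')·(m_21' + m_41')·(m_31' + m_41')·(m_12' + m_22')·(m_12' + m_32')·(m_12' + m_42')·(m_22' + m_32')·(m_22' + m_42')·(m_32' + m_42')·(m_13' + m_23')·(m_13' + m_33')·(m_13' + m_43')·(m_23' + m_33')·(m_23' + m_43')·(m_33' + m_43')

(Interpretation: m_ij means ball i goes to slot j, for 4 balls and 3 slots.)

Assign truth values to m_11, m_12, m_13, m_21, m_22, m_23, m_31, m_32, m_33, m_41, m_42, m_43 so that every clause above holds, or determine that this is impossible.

Branch on m_11: set m_11 = 0.
Branch on m_12: set m_12 = 1.
Unit clause (m_22') forces m_22 = 0.
Unit clause (m_32') forces m_32 = 0.
Unit clause (m_42') forces m_42 = 0.
Branch on m_21: set m_21 = 1.
Unit clause (m_31') forces m_31 = 0.
Unit clause (m_33) forces m_33 = 1.
Unit clause (m_41') forces m_41 = 0.
Unit clause (m_43) forces m_43 = 1.
That conflicts with the unit clause (m_43').
So m_21 must be the other value — set m_21 = 0.
Unit clause (m_23) forces m_23 = 1.
Unit clause (m_13') forces m_13 = 0.
Unit clause (m_33') forces m_33 = 0.
Unit clause (m_31) forces m_31 = 1.
Unit clause (m_41') forces m_41 = 0.
Unit clause (m_43) forces m_43 = 1.
That conflicts with the unit clause (m_43').
Both values of m_21 lead to a conflict.
So m_12 must be the other value — set m_12 = 0.
Unit clause (m_13) forces m_13 = 1.
Unit clause (m_23') forces m_23 = 0.
Unit clause (m_33') forces m_33 = 0.
Unit clause (m_43') forces m_43 = 0.
Branch on m_21: set m_21 = 1.
Unit clause (m_31') forces m_31 = 0.
Unit clause (m_32) forces m_32 = 1.
Unit clause (m_41') forces m_41 = 0.
Unit clause (m_42) forces m_42 = 1.
That conflicts with the unit clause (m_42').
So m_21 must be the other value — set m_21 = 0.
Unit clause (m_22) forces m_22 = 1.
Unit clause (m_32') forces m_32 = 0.
Unit clause (m_31) forces m_31 = 1.
Unit clause (m_41') forces m_41 = 0.
Unit clause (m_42) forces m_42 = 1.
That conflicts with the unit clause (m_42').
Both values of m_21 lead to a conflict.
Both values of m_12 lead to a conflict.
So m_11 must be the other value — set m_11 = 1.
Unit clause (m_21') forces m_21 = 0.
Unit clause (m_31') forces m_31 = 0.
Unit clause (m_41') forces m_41 = 0.
Branch on m_22: set m_22 = 1.
Unit clause (m_12') forces m_12 = 0.
Unit clause (m_32') forces m_32 = 0.
Unit clause (m_33) forces m_33 = 1.
Unit clause (m_42') forces m_42 = 0.
Unit clause (m_43) forces m_43 = 1.
That conflicts with the unit clause (m_43').
So m_22 must be the other value — set m_22 = 0.
Unit clause (m_23) forces m_23 = 1.
Unit clause (m_13') forces m_13 = 0.
Unit clause (m_33') forces m_33 = 0.
Unit clause (m_32) forces m_32 = 1.
Unit clause (m_12') forces m_12 = 0.
Unit clause (m_42') forces m_42 = 0.
Unit clause (m_43) forces m_43 = 1.
That conflicts with the unit clause (m_43').
Both values of m_22 lead to a conflict.
Both values of m_11 lead to a conflict.

UNSATISFIABLE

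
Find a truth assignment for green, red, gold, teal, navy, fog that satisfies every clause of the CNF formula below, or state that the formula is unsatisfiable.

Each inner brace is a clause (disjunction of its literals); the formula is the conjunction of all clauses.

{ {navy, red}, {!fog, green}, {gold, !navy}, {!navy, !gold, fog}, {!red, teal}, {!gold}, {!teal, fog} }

green=true,  red=true,  gold=false,  teal=true,  navy=false,  fog=true

(!gold) alone gives gold = false.
(!navy) alone gives navy = false.
(red) alone gives red = true.
(teal) alone gives teal = true.
(fog) alone gives fog = true.
(green) alone gives green = true.
All clauses are satisfied.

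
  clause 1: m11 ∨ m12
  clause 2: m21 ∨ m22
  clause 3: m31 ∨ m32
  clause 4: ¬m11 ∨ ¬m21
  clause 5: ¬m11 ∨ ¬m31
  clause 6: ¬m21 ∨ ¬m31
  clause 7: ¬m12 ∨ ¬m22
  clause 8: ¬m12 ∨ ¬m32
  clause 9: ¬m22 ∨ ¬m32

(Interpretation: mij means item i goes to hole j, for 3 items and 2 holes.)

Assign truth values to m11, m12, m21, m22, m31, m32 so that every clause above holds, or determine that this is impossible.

Suppose m11 = True.
The clause (¬m21) is unit, so m21 = False.
The clause (m22) is unit, so m22 = True.
The clause (¬m31) is unit, so m31 = False.
The clause (m32) is unit, so m32 = True.
Now (¬m32) is unsatisfied and unit — conflict.
So m11 must be the other value — set m11 = False.
The clause (m12) is unit, so m12 = True.
The clause (¬m22) is unit, so m22 = False.
The clause (m21) is unit, so m21 = True.
The clause (¬m31) is unit, so m31 = False.
The clause (m32) is unit, so m32 = True.
Now (¬m32) is unsatisfied and unit — conflict.
Neither m11 = True nor m11 = False works.

UNSATISFIABLE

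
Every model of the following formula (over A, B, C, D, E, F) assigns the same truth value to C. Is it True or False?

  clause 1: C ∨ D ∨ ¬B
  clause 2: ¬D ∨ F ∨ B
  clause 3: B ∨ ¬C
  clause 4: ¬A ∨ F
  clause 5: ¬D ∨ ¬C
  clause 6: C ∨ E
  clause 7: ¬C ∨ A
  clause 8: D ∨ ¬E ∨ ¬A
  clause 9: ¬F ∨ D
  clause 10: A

False

Suppose C = True.
(B) alone gives B = True.
(¬D) alone gives D = False.
(A) alone gives A = True.
(F) alone gives F = True.
Now (¬F) is unsatisfied and unit — conflict.
So every satisfying assignment has C = False.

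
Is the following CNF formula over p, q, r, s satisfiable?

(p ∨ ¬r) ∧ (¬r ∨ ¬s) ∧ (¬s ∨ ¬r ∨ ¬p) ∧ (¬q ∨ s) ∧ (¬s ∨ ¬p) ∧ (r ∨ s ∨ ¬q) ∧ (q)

Yes

Unit clause (q) forces q = True.
Unit clause (s) forces s = True.
Unit clause (¬r) forces r = False.
Unit clause (¬p) forces p = False.
All clauses are satisfied.
A satisfying assignment: p ↦ False,  q ↦ True,  r ↦ False,  s ↦ True.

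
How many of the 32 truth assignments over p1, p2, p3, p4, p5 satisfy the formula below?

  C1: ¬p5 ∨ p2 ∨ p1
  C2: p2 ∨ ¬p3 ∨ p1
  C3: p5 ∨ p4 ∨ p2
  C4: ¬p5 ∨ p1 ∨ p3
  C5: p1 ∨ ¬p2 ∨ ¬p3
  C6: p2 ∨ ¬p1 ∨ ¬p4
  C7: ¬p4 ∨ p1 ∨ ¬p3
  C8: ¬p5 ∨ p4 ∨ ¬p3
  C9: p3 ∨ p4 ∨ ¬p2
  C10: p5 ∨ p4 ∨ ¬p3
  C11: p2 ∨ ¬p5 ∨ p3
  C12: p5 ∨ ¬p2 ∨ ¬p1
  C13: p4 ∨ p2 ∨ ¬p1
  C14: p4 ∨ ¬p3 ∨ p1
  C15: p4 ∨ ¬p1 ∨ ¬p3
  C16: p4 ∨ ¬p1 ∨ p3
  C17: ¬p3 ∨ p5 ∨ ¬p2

There are 2^5 = 32 truth assignments over (p1, p2, p3, p4, p5).
Split on p3. With p3 = True, the clauses containing p3 are satisfied and ¬p3 drops from the rest; 1 of the 2^4 = 16 assignments to the other variables satisfy what remains.
With p3 = False, by the same count on the reduced clause set, 3 assignments work.
(One model: p1=F, p2=F, p3=F, p4=T, p5=F.)
Total: 1 + 3 = 4.

4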